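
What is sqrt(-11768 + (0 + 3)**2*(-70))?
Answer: I*sqrt(12398) ≈ 111.35*I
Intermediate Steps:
sqrt(-11768 + (0 + 3)**2*(-70)) = sqrt(-11768 + 3**2*(-70)) = sqrt(-11768 + 9*(-70)) = sqrt(-11768 - 630) = sqrt(-12398) = I*sqrt(12398)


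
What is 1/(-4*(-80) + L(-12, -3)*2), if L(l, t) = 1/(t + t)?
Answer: 3/959 ≈ 0.0031283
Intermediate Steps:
L(l, t) = 1/(2*t)
1/(-4*(-80) + L(-12, -3)*2) = 1/(-4*(-80) + ((1/2)/(-3))*2) = 1/(320 + ((1/2)*(-1/3))*2) = 1/(320 - 1/6*2) = 1/(320 - 1/3) = 1/(959/3) = 3/959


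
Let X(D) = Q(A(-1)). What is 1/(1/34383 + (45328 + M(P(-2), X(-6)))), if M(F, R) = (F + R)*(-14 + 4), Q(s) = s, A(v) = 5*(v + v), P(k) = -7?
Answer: 34383/1564357735 ≈ 2.1979e-5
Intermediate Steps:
A(v) = 10*v (A(v) = 5*(2*v) = 10*v)
X(D) = -10 (X(D) = 10*(-1) = -10)
M(F, R) = -10*F - 10*R (M(F, R) = (F + R)*(-10) = -10*F - 10*R)
1/(1/34383 + (45328 + M(P(-2), X(-6)))) = 1/(1/34383 + (45328 + (-10*(-7) - 10*(-10)))) = 1/(1/34383 + (45328 + (70 + 100))) = 1/(1/34383 + (45328 + 170)) = 1/(1/34383 + 45498) = 1/(1564357735/34383) = 34383/1564357735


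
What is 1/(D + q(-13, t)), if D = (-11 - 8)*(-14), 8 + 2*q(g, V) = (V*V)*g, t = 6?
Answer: 1/28 ≈ 0.035714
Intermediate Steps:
q(g, V) = -4 + g*V**2/2 (q(g, V) = -4 + ((V*V)*g)/2 = -4 + (V**2*g)/2 = -4 + (g*V**2)/2 = -4 + g*V**2/2)
D = 266 (D = -19*(-14) = 266)
1/(D + q(-13, t)) = 1/(266 + (-4 + (1/2)*(-13)*6**2)) = 1/(266 + (-4 + (1/2)*(-13)*36)) = 1/(266 + (-4 - 234)) = 1/(266 - 238) = 1/28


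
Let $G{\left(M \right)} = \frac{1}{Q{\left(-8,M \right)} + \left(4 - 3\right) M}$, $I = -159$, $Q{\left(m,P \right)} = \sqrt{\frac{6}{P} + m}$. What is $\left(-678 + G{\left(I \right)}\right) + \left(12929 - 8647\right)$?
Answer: $\frac{1610167083}{446773} - \frac{i \sqrt{22578}}{1340319} \approx 3604.0 - 0.00011211 i$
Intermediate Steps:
$Q{\left(m,P \right)} = \sqrt{m + \frac{6}{P}}$
$G{\left(M \right)} = \frac{1}{M + \sqrt{-8 + \frac{6}{M}}}$ ($G{\left(M \right)} = \frac{1}{\sqrt{-8 + \frac{6}{M}} + \left(4 - 3\right) M} = \frac{1}{\sqrt{-8 + \frac{6}{M}} + 1 M} = \frac{1}{\sqrt{-8 + \frac{6}{M}} + M} = \frac{1}{M + \sqrt{-8 + \frac{6}{M}}}$)
$\left(-678 + G{\left(I \right)}\right) + \left(12929 - 8647\right) = \left(-678 + \frac{1}{-159 + \sqrt{2} \sqrt{-4 + \frac{3}{-159}}}\right) + \left(12929 - 8647\right) = \left(-678 + \frac{1}{-159 + \sqrt{2} \sqrt{-4 + 3 \left(- \frac{1}{159}\right)}}\right) + 4282 = \left(-678 + \frac{1}{-159 + \sqrt{2} \sqrt{-4 - \frac{1}{53}}}\right) + 4282 = \left(-678 + \frac{1}{-159 + \sqrt{2} \sqrt{- \frac{213}{53}}}\right) + 4282 = \left(-678 + \frac{1}{-159 + \sqrt{2} \frac{i \sqrt{11289}}{53}}\right) + 4282 = \left(-678 + \frac{1}{-159 + \frac{i \sqrt{22578}}{53}}\right) + 4282 = 3604 + \frac{1}{-159 + \frac{i \sqrt{22578}}{53}}$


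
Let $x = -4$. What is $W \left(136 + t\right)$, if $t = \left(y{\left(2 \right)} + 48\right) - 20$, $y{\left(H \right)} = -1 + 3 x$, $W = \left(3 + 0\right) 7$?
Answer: $3171$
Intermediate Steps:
$W = 21$ ($W = 3 \cdot 7 = 21$)
$y{\left(H \right)} = -13$ ($y{\left(H \right)} = -1 + 3 \left(-4\right) = -1 - 12 = -13$)
$t = 15$ ($t = \left(-13 + 48\right) - 20 = 35 - 20 = 15$)
$W \left(136 + t\right) = 21 \left(136 + 15\right) = 21 \cdot 151 = 3171$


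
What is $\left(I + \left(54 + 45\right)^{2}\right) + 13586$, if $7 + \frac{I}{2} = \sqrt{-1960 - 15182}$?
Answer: $23373 + 2 i \sqrt{17142} \approx 23373.0 + 261.85 i$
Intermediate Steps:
$I = -14 + 2 i \sqrt{17142}$ ($I = -14 + 2 \sqrt{-1960 - 15182} = -14 + 2 \sqrt{-17142} = -14 + 2 i \sqrt{17142} \approx -14.0 + 261.85 i$)
$\left(I + \left(54 + 45\right)^{2}\right) + 13586 = \left(\left(-14 + 2 i \sqrt{17142}\right) + \left(54 + 45\right)^{2}\right) + 13586 = \left(\left(-14 + 2 i \sqrt{17142}\right) + 99^{2}\right) + 13586 = \left(\left(-14 + 2 i \sqrt{17142}\right) + 9801\right) + 13586 = \left(9787 + 2 i \sqrt{17142}\right) + 13586 = 23373 + 2 i \sqrt{17142}$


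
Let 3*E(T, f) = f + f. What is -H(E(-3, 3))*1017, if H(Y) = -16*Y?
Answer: 32544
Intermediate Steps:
E(T, f) = 2*f/3 (E(T, f) = (f + f)/3 = (2*f)/3 = 2*f/3)
-H(E(-3, 3))*1017 = -(-32*3/3)*1017 = -(-16*2)*1017 = -(-32)*1017 = -1*(-32544) = 32544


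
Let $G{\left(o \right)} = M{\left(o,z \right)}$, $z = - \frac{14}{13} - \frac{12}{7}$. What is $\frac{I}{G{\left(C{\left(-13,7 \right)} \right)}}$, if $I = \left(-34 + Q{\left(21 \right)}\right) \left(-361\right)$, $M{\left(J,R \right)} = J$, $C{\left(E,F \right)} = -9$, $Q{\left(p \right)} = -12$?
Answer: $- \frac{16606}{9} \approx -1845.1$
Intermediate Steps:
$z = - \frac{254}{91}$ ($z = \left(-14\right) \frac{1}{13} - \frac{12}{7} = - \frac{14}{13} - \frac{12}{7} = - \frac{254}{91} \approx -2.7912$)
$G{\left(o \right)} = o$
$I = 16606$ ($I = \left(-34 - 12\right) \left(-361\right) = \left(-46\right) \left(-361\right) = 16606$)
$\frac{I}{G{\left(C{\left(-13,7 \right)} \right)}} = \frac{16606}{-9} = 16606 \left(- \frac{1}{9}\right) = - \frac{16606}{9}$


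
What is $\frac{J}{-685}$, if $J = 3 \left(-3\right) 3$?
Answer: $\frac{27}{685} \approx 0.039416$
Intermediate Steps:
$J = -27$ ($J = \left(-9\right) 3 = -27$)
$\frac{J}{-685} = - \frac{27}{-685} = \left(-27\right) \left(- \frac{1}{685}\right) = \frac{27}{685}$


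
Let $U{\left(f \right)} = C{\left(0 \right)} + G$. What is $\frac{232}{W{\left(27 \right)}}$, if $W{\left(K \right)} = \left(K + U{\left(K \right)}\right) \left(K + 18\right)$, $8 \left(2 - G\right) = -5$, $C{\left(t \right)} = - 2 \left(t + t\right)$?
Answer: $\frac{1856}{10665} \approx 0.17403$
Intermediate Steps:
$C{\left(t \right)} = - 4 t$ ($C{\left(t \right)} = - 2 \cdot 2 t = - 4 t$)
$G = \frac{21}{8}$ ($G = 2 - - \frac{5}{8} = 2 + \frac{5}{8} = \frac{21}{8} \approx 2.625$)
$U{\left(f \right)} = \frac{21}{8}$ ($U{\left(f \right)} = \left(-4\right) 0 + \frac{21}{8} = 0 + \frac{21}{8} = \frac{21}{8}$)
$W{\left(K \right)} = \left(18 + K\right) \left(\frac{21}{8} + K\right)$ ($W{\left(K \right)} = \left(K + \frac{21}{8}\right) \left(K + 18\right) = \left(\frac{21}{8} + K\right) \left(18 + K\right) = \left(18 + K\right) \left(\frac{21}{8} + K\right)$)
$\frac{232}{W{\left(27 \right)}} = \frac{232}{\frac{189}{4} + 27^{2} + \frac{165}{8} \cdot 27} = \frac{232}{\frac{189}{4} + 729 + \frac{4455}{8}} = \frac{232}{\frac{10665}{8}} = 232 \cdot \frac{8}{10665} = \frac{1856}{10665}$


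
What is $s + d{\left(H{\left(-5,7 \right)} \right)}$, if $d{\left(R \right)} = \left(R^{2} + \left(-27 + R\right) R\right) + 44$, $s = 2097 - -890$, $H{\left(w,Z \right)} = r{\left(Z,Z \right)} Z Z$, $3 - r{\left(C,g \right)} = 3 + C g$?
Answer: $11597460$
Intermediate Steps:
$r{\left(C,g \right)} = - C g$ ($r{\left(C,g \right)} = 3 - \left(3 + C g\right) = - C g$)
$H{\left(w,Z \right)} = - Z^{4}$ ($H{\left(w,Z \right)} = - Z Z Z Z = - Z^{2} Z Z = - Z^{3} Z = - Z^{4}$)
$s = 2987$ ($s = 2097 + 890 = 2987$)
$d{\left(R \right)} = 44 + R^{2} + R \left(-27 + R\right)$ ($d{\left(R \right)} = \left(R^{2} + R \left(-27 + R\right)\right) + 44 = 44 + R^{2} + R \left(-27 + R\right)$)
$s + d{\left(H{\left(-5,7 \right)} \right)} = 2987 + \left(44 - 27 \left(- 7^{4}\right) + 2 \left(- 7^{4}\right)^{2}\right) = 2987 + \left(44 - 27 \left(\left(-1\right) 2401\right) + 2 \left(\left(-1\right) 2401\right)^{2}\right) = 2987 + \left(44 - -64827 + 2 \left(-2401\right)^{2}\right) = 2987 + \left(44 + 64827 + 2 \cdot 5764801\right) = 2987 + \left(44 + 64827 + 11529602\right) = 2987 + 11594473 = 11597460$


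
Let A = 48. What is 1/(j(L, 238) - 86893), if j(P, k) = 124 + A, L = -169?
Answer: -1/86721 ≈ -1.1531e-5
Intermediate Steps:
j(P, k) = 172 (j(P, k) = 124 + 48 = 172)
1/(j(L, 238) - 86893) = 1/(172 - 86893) = 1/(-86721) = -1/86721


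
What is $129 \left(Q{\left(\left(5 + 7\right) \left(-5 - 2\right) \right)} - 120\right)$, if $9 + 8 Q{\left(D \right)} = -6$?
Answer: $- \frac{125775}{8} \approx -15722.0$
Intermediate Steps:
$Q{\left(D \right)} = - \frac{15}{8}$ ($Q{\left(D \right)} = - \frac{9}{8} + \frac{1}{8} \left(-6\right) = - \frac{9}{8} - \frac{3}{4} = - \frac{15}{8}$)
$129 \left(Q{\left(\left(5 + 7\right) \left(-5 - 2\right) \right)} - 120\right) = 129 \left(- \frac{15}{8} - 120\right) = 129 \left(- \frac{975}{8}\right) = - \frac{125775}{8}$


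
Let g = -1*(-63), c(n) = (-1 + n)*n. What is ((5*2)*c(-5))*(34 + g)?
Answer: 29100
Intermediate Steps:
c(n) = n*(-1 + n)
g = 63
((5*2)*c(-5))*(34 + g) = ((5*2)*(-5*(-1 - 5)))*(34 + 63) = (10*(-5*(-6)))*97 = (10*30)*97 = 300*97 = 29100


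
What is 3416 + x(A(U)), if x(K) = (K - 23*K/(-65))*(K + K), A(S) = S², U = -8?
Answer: 942936/65 ≈ 14507.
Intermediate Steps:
x(K) = 176*K²/65 (x(K) = (K - 23*K*(-1/65))*(2*K) = (K + 23*K/65)*(2*K) = (88*K/65)*(2*K) = 176*K²/65)
3416 + x(A(U)) = 3416 + 176*((-8)²)²/65 = 3416 + (176/65)*64² = 3416 + (176/65)*4096 = 3416 + 720896/65 = 942936/65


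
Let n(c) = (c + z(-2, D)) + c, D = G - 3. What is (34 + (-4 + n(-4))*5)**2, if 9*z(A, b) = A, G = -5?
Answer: 59536/81 ≈ 735.01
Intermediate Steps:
D = -8 (D = -5 - 3 = -8)
z(A, b) = A/9
n(c) = -2/9 + 2*c (n(c) = (c + (1/9)*(-2)) + c = (c - 2/9) + c = (-2/9 + c) + c = -2/9 + 2*c)
(34 + (-4 + n(-4))*5)**2 = (34 + (-4 + (-2/9 + 2*(-4)))*5)**2 = (34 + (-4 + (-2/9 - 8))*5)**2 = (34 + (-4 - 74/9)*5)**2 = (34 - 110/9*5)**2 = (34 - 550/9)**2 = (-244/9)**2 = 59536/81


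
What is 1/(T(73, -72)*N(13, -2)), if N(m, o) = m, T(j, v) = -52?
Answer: -1/676 ≈ -0.0014793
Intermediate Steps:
1/(T(73, -72)*N(13, -2)) = 1/(-52*13) = 1/(-676) = -1/676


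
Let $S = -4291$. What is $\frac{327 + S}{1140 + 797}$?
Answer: $- \frac{3964}{1937} \approx -2.0465$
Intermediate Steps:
$\frac{327 + S}{1140 + 797} = \frac{327 - 4291}{1140 + 797} = - \frac{3964}{1937}$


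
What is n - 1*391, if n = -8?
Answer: -399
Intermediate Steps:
n - 1*391 = -8 - 1*391 = -8 - 391 = -399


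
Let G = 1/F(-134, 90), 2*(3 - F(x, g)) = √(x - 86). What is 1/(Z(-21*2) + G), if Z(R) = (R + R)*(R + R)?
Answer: 451587/3186419041 - I*√55/3186419041 ≈ 0.00014172 - 2.3274e-9*I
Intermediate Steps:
F(x, g) = 3 - √(-86 + x)/2 (F(x, g) = 3 - √(x - 86)/2 = 3 - √(-86 + x)/2)
G = 1/(3 - I*√55) (G = 1/(3 - √(-86 - 134)/2) = 1/(3 - I*√55) ≈ 0.046875 + 0.11588*I)
Z(R) = 4*R² (Z(R) = (2*R)*(2*R) = 4*R²)
1/(Z(-21*2) + G) = 1/(4*(-21*2)² + (3/64 + I*√55/64)) = 1/(4*(-42)² + (3/64 + I*√55/64)) = 1/(4*1764 + (3/64 + I*√55/64)) = 1/(7056 + (3/64 + I*√55/64)) = 1/(451587/64 + I*√55/64)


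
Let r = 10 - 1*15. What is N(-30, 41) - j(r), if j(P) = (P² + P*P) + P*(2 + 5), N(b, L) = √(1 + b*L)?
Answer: -15 + I*√1229 ≈ -15.0 + 35.057*I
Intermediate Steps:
N(b, L) = √(1 + L*b)
r = -5 (r = 10 - 15 = -5)
j(P) = 2*P² + 7*P (j(P) = (P² + P²) + P*7 = 2*P² + 7*P)
N(-30, 41) - j(r) = √(1 + 41*(-30)) - (-5)*(7 + 2*(-5)) = √(1 - 1230) - (-5)*(7 - 10) = √(-1229) - (-5)*(-3) = I*√1229 - 1*15 = I*√1229 - 15 = -15 + I*√1229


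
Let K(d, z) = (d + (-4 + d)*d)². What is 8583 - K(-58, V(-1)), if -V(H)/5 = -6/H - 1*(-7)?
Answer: -12508861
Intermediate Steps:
V(H) = -35 + 30/H (V(H) = -5*(-6/H - 1*(-7)) = -5*(-6/H + 7) = -5*(7 - 6/H) = -35 + 30/H)
K(d, z) = (d + d*(-4 + d))²
8583 - K(-58, V(-1)) = 8583 - (-58)²*(-3 - 58)² = 8583 - 3364*(-61)² = 8583 - 3364*3721 = 8583 - 1*12517444 = 8583 - 12517444 = -12508861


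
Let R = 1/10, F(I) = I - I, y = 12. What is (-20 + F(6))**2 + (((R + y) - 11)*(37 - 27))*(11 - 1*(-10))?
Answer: 631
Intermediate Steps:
F(I) = 0
R = 1/10 ≈ 0.10000
(-20 + F(6))**2 + (((R + y) - 11)*(37 - 27))*(11 - 1*(-10)) = (-20 + 0)**2 + (((1/10 + 12) - 11)*(37 - 27))*(11 - 1*(-10)) = (-20)**2 + ((121/10 - 11)*10)*(11 + 10) = 400 + ((11/10)*10)*21 = 400 + 11*21 = 400 + 231 = 631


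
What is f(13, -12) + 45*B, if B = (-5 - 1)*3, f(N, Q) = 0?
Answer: -810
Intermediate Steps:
B = -18 (B = -6*3 = -18)
f(13, -12) + 45*B = 0 + 45*(-18) = 0 - 810 = -810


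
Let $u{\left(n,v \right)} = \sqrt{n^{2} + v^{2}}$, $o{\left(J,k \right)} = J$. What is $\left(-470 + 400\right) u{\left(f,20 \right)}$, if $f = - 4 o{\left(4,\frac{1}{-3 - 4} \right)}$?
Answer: $- 280 \sqrt{41} \approx -1792.9$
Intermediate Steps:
$f = -16$ ($f = \left(-4\right) 4 = -16$)
$\left(-470 + 400\right) u{\left(f,20 \right)} = \left(-470 + 400\right) \sqrt{\left(-16\right)^{2} + 20^{2}} = - 70 \sqrt{256 + 400} = - 70 \sqrt{656} = - 70 \cdot 4 \sqrt{41} = - 280 \sqrt{41}$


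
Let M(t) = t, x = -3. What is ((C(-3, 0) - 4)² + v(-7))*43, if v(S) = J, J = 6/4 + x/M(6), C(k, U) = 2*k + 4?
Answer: 1591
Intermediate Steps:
C(k, U) = 4 + 2*k
J = 1 (J = 6/4 - 3/6 = 6*(¼) - 3*⅙ = 3/2 - ½ = 1)
v(S) = 1
((C(-3, 0) - 4)² + v(-7))*43 = (((4 + 2*(-3)) - 4)² + 1)*43 = (((4 - 6) - 4)² + 1)*43 = ((-2 - 4)² + 1)*43 = ((-6)² + 1)*43 = (36 + 1)*43 = 37*43 = 1591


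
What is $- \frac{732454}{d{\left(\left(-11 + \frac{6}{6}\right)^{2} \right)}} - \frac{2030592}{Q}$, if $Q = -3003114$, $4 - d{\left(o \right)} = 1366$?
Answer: $\frac{183534044005}{340853439} \approx 538.45$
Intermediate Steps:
$d{\left(o \right)} = -1362$ ($d{\left(o \right)} = 4 - 1366 = -1362$)
$- \frac{732454}{d{\left(\left(-11 + \frac{6}{6}\right)^{2} \right)}} - \frac{2030592}{Q} = - \frac{732454}{-1362} - \frac{2030592}{-3003114} = \left(-732454\right) \left(- \frac{1}{1362}\right) - - \frac{338432}{500519} = \frac{366227}{681} + \frac{338432}{500519} = \frac{183534044005}{340853439}$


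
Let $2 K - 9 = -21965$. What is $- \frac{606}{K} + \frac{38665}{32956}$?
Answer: $\frac{20201623}{16445044} \approx 1.2284$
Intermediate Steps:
$K = -10978$ ($K = \frac{9}{2} + \frac{1}{2} \left(-21965\right) = \frac{9}{2} - \frac{21965}{2} = -10978$)
$- \frac{606}{K} + \frac{38665}{32956} = - \frac{606}{-10978} + \frac{38665}{32956} = \left(-606\right) \left(- \frac{1}{10978}\right) + 38665 \cdot \frac{1}{32956} = \frac{303}{5489} + \frac{3515}{2996} = \frac{20201623}{16445044}$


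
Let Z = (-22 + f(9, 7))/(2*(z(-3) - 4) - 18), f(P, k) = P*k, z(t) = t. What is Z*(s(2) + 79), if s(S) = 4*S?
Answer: -3567/32 ≈ -111.47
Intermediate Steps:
Z = -41/32 (Z = (-22 + 9*7)/(2*(-3 - 4) - 18) = (-22 + 63)/(2*(-7) - 18) = 41/(-14 - 18) = 41/(-32) = 41*(-1/32) = -41/32 ≈ -1.2813)
Z*(s(2) + 79) = -41*(4*2 + 79)/32 = -41*(8 + 79)/32 = -41/32*87 = -3567/32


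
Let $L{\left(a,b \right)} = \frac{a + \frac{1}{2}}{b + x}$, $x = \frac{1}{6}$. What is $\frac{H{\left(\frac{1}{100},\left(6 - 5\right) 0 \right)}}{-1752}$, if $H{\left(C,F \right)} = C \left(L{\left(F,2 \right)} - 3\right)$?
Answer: $\frac{3}{189800} \approx 1.5806 \cdot 10^{-5}$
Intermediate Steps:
$x = \frac{1}{6} \approx 0.16667$
$L{\left(a,b \right)} = \frac{\frac{1}{2} + a}{\frac{1}{6} + b}$ ($L{\left(a,b \right)} = \frac{a + \frac{1}{2}}{b + \frac{1}{6}} = \frac{a + \frac{1}{2}}{\frac{1}{6} + b} = \frac{\frac{1}{2} + a}{\frac{1}{6} + b}$)
$H{\left(C,F \right)} = C \left(- \frac{36}{13} + \frac{6 F}{13}\right)$ ($H{\left(C,F \right)} = C \left(\frac{3 \left(1 + 2 F\right)}{1 + 6 \cdot 2} - 3\right) = C \left(\frac{3 \left(1 + 2 F\right)}{1 + 12} - 3\right) = C \left(\frac{3 \left(1 + 2 F\right)}{13} - 3\right) = C \left(3 \cdot \frac{1}{13} \left(1 + 2 F\right) - 3\right) = C \left(\left(\frac{3}{13} + \frac{6 F}{13}\right) - 3\right) = C \left(- \frac{36}{13} + \frac{6 F}{13}\right)$)
$\frac{H{\left(\frac{1}{100},\left(6 - 5\right) 0 \right)}}{-1752} = \frac{\frac{6}{13} \cdot \frac{1}{100} \left(-6 + \left(6 - 5\right) 0\right)}{-1752} = \frac{6}{13} \cdot \frac{1}{100} \left(-6 + 1 \cdot 0\right) \left(- \frac{1}{1752}\right) = \frac{6}{13} \cdot \frac{1}{100} \left(-6 + 0\right) \left(- \frac{1}{1752}\right) = \frac{6}{13} \cdot \frac{1}{100} \left(-6\right) \left(- \frac{1}{1752}\right) = \left(- \frac{9}{325}\right) \left(- \frac{1}{1752}\right) = \frac{3}{189800}$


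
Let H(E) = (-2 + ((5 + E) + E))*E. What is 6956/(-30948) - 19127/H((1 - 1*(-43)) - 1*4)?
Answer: -153759079/25686840 ≈ -5.9859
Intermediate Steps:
H(E) = E*(3 + 2*E) (H(E) = (-2 + (5 + 2*E))*E = (3 + 2*E)*E = E*(3 + 2*E))
6956/(-30948) - 19127/H((1 - 1*(-43)) - 1*4) = 6956/(-30948) - 19127*1/((3 + 2*((1 - 1*(-43)) - 1*4))*((1 - 1*(-43)) - 1*4)) = 6956*(-1/30948) - 19127*1/((3 + 2*((1 + 43) - 4))*((1 + 43) - 4)) = -1739/7737 - 19127*1/((3 + 2*(44 - 4))*(44 - 4)) = -1739/7737 - 19127*1/(40*(3 + 2*40)) = -1739/7737 - 19127*1/(40*(3 + 80)) = -1739/7737 - 19127/(40*83) = -1739/7737 - 19127/3320 = -153759079/25686840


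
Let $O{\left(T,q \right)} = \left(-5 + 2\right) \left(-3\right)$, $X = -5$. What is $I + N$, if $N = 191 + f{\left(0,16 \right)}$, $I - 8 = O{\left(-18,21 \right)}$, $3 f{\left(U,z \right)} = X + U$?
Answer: $\frac{619}{3} \approx 206.33$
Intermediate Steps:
$f{\left(U,z \right)} = - \frac{5}{3} + \frac{U}{3}$ ($f{\left(U,z \right)} = \frac{-5 + U}{3} = - \frac{5}{3} + \frac{U}{3}$)
$O{\left(T,q \right)} = 9$ ($O{\left(T,q \right)} = \left(-3\right) \left(-3\right) = 9$)
$I = 17$ ($I = 8 + 9 = 17$)
$N = \frac{568}{3}$ ($N = 191 + \left(- \frac{5}{3} + \frac{1}{3} \cdot 0\right) = 191 + \left(- \frac{5}{3} + 0\right) = 191 - \frac{5}{3} = \frac{568}{3} \approx 189.33$)
$I + N = 17 + \frac{568}{3} = \frac{619}{3}$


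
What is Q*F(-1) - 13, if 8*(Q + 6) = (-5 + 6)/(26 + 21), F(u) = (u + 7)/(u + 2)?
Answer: -9209/188 ≈ -48.984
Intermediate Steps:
F(u) = (7 + u)/(2 + u)
Q = -2255/376 (Q = -6 + ((-5 + 6)/(26 + 21))/8 = -6 + (1/47)/8 = -6 + (1*(1/47))/8 = -6 + (⅛)*(1/47) = -6 + 1/376 = -2255/376 ≈ -5.9973)
Q*F(-1) - 13 = -2255*(7 - 1)/(376*(2 - 1)) - 13 = -2255*6/(376*1) - 13 = -2255*6/376 - 13 = -2255/376*6 - 13 = -6765/188 - 13 = -9209/188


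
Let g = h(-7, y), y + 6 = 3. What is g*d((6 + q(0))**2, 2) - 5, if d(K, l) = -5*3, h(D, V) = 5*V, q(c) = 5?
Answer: 220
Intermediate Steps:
y = -3 (y = -6 + 3 = -3)
d(K, l) = -15
g = -15 (g = 5*(-3) = -15)
g*d((6 + q(0))**2, 2) - 5 = -15*(-15) - 5 = 225 - 5 = 220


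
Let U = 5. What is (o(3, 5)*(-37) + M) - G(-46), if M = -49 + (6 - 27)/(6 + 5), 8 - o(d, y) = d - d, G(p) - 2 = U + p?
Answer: -3387/11 ≈ -307.91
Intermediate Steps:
G(p) = 7 + p (G(p) = 2 + (5 + p) = 7 + p)
o(d, y) = 8 (o(d, y) = 8 - (d - d) = 8 - 1*0 = 8 + 0 = 8)
M = -560/11 (M = -49 - 21/11 = -560/11 ≈ -50.909)
(o(3, 5)*(-37) + M) - G(-46) = (8*(-37) - 560/11) - (7 - 46) = (-296 - 560/11) - 1*(-39) = -3816/11 + 39 = -3387/11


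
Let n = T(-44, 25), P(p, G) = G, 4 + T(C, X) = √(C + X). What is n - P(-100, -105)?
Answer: 101 + I*√19 ≈ 101.0 + 4.3589*I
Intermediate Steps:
T(C, X) = -4 + √(C + X)
n = -4 + I*√19 (n = -4 + √(-44 + 25) = -4 + √(-19) = -4 + I*√19 ≈ -4.0 + 4.3589*I)
n - P(-100, -105) = (-4 + I*√19) - 1*(-105) = (-4 + I*√19) + 105 = 101 + I*√19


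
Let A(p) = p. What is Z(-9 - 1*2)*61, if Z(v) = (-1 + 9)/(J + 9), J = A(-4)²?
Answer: 488/25 ≈ 19.520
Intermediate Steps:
J = 16 (J = (-4)² = 16)
Z(v) = 8/25 (Z(v) = (-1 + 9)/(16 + 9) = 8/25)
Z(-9 - 1*2)*61 = (8/25)*61 = 488/25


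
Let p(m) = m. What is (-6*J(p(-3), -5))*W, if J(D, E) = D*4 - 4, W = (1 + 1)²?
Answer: 384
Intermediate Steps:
W = 4 (W = 2² = 4)
J(D, E) = -4 + 4*D (J(D, E) = 4*D - 4 = -4 + 4*D)
(-6*J(p(-3), -5))*W = -6*(-4 + 4*(-3))*4 = -6*(-4 - 12)*4 = -6*(-16)*4 = 96*4 = 384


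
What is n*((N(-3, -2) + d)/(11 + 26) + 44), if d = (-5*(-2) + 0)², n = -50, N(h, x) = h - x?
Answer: -86350/37 ≈ -2333.8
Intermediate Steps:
d = 100 (d = (10 + 0)² = 10² = 100)
n*((N(-3, -2) + d)/(11 + 26) + 44) = -50*(((-3 - 1*(-2)) + 100)/(11 + 26) + 44) = -50*(((-3 + 2) + 100)/37 + 44) = -50*((-1 + 100)*(1/37) + 44) = -50*(99*(1/37) + 44) = -50*(99/37 + 44) = -50*1727/37 = -86350/37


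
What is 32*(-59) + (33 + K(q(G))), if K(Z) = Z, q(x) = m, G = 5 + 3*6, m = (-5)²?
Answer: -1830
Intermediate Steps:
m = 25
G = 23 (G = 5 + 18 = 23)
q(x) = 25
32*(-59) + (33 + K(q(G))) = 32*(-59) + (33 + 25) = -1888 + 58 = -1830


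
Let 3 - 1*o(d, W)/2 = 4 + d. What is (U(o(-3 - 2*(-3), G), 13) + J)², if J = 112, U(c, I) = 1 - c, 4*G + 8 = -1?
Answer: 14641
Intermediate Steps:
G = -9/4 (G = -2 + (¼)*(-1) = -2 - ¼ = -9/4 ≈ -2.2500)
o(d, W) = -2 - 2*d (o(d, W) = 6 - 2*(4 + d) = 6 + (-8 - 2*d) = -2 - 2*d)
(U(o(-3 - 2*(-3), G), 13) + J)² = ((1 - (-2 - 2*(-3 - 2*(-3)))) + 112)² = ((1 - (-2 - 2*(-3 + 6))) + 112)² = ((1 - (-2 - 2*3)) + 112)² = ((1 - (-2 - 6)) + 112)² = ((1 - 1*(-8)) + 112)² = ((1 + 8) + 112)² = (9 + 112)² = 121² = 14641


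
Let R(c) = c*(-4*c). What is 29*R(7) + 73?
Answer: -5611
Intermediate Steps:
R(c) = -4*c²
29*R(7) + 73 = 29*(-4*7²) + 73 = 29*(-4*49) + 73 = 29*(-196) + 73 = -5684 + 73 = -5611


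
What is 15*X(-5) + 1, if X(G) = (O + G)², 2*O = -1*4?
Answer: 736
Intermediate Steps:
O = -2 (O = (-1*4)/2 = (½)*(-4) = -2)
X(G) = (-2 + G)²
15*X(-5) + 1 = 15*(-2 - 5)² + 1 = 15*(-7)² + 1 = 15*49 + 1 = 735 + 1 = 736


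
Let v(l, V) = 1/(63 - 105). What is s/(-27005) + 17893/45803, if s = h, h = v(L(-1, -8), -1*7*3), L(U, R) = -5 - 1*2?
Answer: 20294465333/51950220630 ≈ 0.39065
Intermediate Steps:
L(U, R) = -7 (L(U, R) = -5 - 2 = -7)
v(l, V) = -1/42 (v(l, V) = 1/(-42) = -1/42)
h = -1/42 ≈ -0.023810
s = -1/42 ≈ -0.023810
s/(-27005) + 17893/45803 = -1/42/(-27005) + 17893/45803 = -1/42*(-1/27005) + 17893*(1/45803) = 1/1134210 + 17893/45803 = 20294465333/51950220630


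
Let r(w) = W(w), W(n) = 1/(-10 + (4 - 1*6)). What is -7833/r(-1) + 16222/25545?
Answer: 2401144042/25545 ≈ 93997.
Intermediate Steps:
W(n) = -1/12 (W(n) = 1/(-10 + (4 - 6)) = 1/(-10 - 2) = 1/(-12) = -1/12)
r(w) = -1/12
-7833/r(-1) + 16222/25545 = -7833/(-1/12) + 16222/25545 = -7833*(-12) + 16222*(1/25545) = 93996 + 16222/25545 = 2401144042/25545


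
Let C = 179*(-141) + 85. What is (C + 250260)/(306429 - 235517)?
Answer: 112553/35456 ≈ 3.1744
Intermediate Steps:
C = -25154 (C = -25239 + 85 = -25154)
(C + 250260)/(306429 - 235517) = (-25154 + 250260)/(306429 - 235517) = 225106/70912 = 225106*(1/70912) = 112553/35456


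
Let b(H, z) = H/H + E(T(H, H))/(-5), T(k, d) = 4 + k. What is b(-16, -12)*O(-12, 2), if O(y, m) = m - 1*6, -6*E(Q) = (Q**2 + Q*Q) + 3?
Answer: -214/5 ≈ -42.800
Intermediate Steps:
E(Q) = -1/2 - Q**2/3 (E(Q) = -((Q**2 + Q*Q) + 3)/6 = -((Q**2 + Q**2) + 3)/6 = -(2*Q**2 + 3)/6 = -(3 + 2*Q**2)/6 = -1/2 - Q**2/3)
O(y, m) = -6 + m (O(y, m) = m - 6 = -6 + m)
b(H, z) = 11/10 + (4 + H)**2/15 (b(H, z) = H/H + (-1/2 - (4 + H)**2/3)/(-5) = 1 + (-1/2 - (4 + H)**2/3)*(-1/5) = 1 + (1/10 + (4 + H)**2/15) = 11/10 + (4 + H)**2/15)
b(-16, -12)*O(-12, 2) = (11/10 + (4 - 16)**2/15)*(-6 + 2) = (11/10 + (1/15)*(-12)**2)*(-4) = (11/10 + (1/15)*144)*(-4) = (11/10 + 48/5)*(-4) = (107/10)*(-4) = -214/5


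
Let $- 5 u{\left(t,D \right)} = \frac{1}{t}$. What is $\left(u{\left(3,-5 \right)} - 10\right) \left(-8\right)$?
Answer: $\frac{1208}{15} \approx 80.533$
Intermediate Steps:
$u{\left(t,D \right)} = - \frac{1}{5 t}$
$\left(u{\left(3,-5 \right)} - 10\right) \left(-8\right) = \left(- \frac{1}{5 \cdot 3} - 10\right) \left(-8\right) = \left(\left(- \frac{1}{5}\right) \frac{1}{3} - 10\right) \left(-8\right) = \left(- \frac{1}{15} - 10\right) \left(-8\right) = \left(- \frac{151}{15}\right) \left(-8\right) = \frac{1208}{15}$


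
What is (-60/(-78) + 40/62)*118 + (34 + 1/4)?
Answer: 324251/1612 ≈ 201.15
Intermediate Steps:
(-60/(-78) + 40/62)*118 + (34 + 1/4) = (-60*(-1/78) + 40*(1/62))*118 + (34 + ¼) = (10/13 + 20/31)*118 + 137/4 = (570/403)*118 + 137/4 = 67260/403 + 137/4 = 324251/1612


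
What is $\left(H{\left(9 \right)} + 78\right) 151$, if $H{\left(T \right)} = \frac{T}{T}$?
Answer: $11929$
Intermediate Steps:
$H{\left(T \right)} = 1$
$\left(H{\left(9 \right)} + 78\right) 151 = \left(1 + 78\right) 151 = 79 \cdot 151 = 11929$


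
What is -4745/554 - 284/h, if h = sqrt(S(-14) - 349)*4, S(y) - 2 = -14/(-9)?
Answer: -4745/554 + 213*I*sqrt(3109)/3109 ≈ -8.565 + 3.8201*I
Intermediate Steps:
S(y) = 32/9 (S(y) = 2 - 14/(-9) = 2 - 14*(-1/9) = 2 + 14/9 = 32/9)
h = 4*I*sqrt(3109)/3 (h = sqrt(32/9 - 349)*4 = sqrt(-3109/9)*4 = (I*sqrt(3109)/3)*4 = 4*I*sqrt(3109)/3 ≈ 74.344*I)
-4745/554 - 284/h = -4745/554 - 284*(-3*I*sqrt(3109)/12436) = -4745*1/554 - (-213)*I*sqrt(3109)/3109 = -4745/554 + 213*I*sqrt(3109)/3109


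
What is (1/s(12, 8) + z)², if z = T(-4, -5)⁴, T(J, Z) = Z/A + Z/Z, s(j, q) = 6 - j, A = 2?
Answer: 55225/2304 ≈ 23.969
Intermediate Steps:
T(J, Z) = 1 + Z/2 (T(J, Z) = Z/2 + Z/Z = Z*(½) + 1 = Z/2 + 1 = 1 + Z/2)
z = 81/16 (z = (1 + (½)*(-5))⁴ = (1 - 5/2)⁴ = (-3/2)⁴ = 81/16 ≈ 5.0625)
(1/s(12, 8) + z)² = (1/(6 - 1*12) + 81/16)² = (1/(6 - 12) + 81/16)² = (1/(-6) + 81/16)² = (-⅙ + 81/16)² = (235/48)² = 55225/2304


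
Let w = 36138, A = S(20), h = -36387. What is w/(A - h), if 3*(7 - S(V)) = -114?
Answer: 6023/6072 ≈ 0.99193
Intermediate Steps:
S(V) = 45 (S(V) = 7 - 1/3*(-114) = 7 + 38 = 45)
A = 45
w/(A - h) = 36138/(45 - 1*(-36387)) = 36138/(45 + 36387) = 36138/36432 = 36138*(1/36432) = 6023/6072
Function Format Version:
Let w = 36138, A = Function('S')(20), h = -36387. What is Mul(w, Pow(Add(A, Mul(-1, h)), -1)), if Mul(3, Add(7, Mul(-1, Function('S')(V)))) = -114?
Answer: Rational(6023, 6072) ≈ 0.99193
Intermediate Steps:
Function('S')(V) = 45 (Function('S')(V) = Add(7, Mul(Rational(-1, 3), -114)) = Add(7, 38) = 45)
A = 45
Mul(w, Pow(Add(A, Mul(-1, h)), -1)) = Mul(36138, Pow(Add(45, Mul(-1, -36387)), -1)) = Mul(36138, Pow(Add(45, 36387), -1)) = Mul(36138, Pow(36432, -1)) = Mul(36138, Rational(1, 36432)) = Rational(6023, 6072)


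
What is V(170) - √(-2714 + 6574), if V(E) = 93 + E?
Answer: 263 - 2*√965 ≈ 200.87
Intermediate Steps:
V(170) - √(-2714 + 6574) = (93 + 170) - √(-2714 + 6574) = 263 - √3860 = 263 - 2*√965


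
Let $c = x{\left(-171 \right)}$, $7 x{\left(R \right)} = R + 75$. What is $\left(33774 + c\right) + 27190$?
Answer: $\frac{426652}{7} \approx 60950.0$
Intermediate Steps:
$x{\left(R \right)} = \frac{75}{7} + \frac{R}{7}$ ($x{\left(R \right)} = \frac{R + 75}{7} = \frac{75 + R}{7} = \frac{75}{7} + \frac{R}{7}$)
$c = - \frac{96}{7}$ ($c = \frac{75}{7} + \frac{1}{7} \left(-171\right) = \frac{75}{7} - \frac{171}{7} = - \frac{96}{7} \approx -13.714$)
$\left(33774 + c\right) + 27190 = \left(33774 - \frac{96}{7}\right) + 27190 = \frac{236322}{7} + 27190 = \frac{426652}{7}$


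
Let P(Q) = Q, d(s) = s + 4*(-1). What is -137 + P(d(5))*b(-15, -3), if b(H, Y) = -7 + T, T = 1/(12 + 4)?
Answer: -2303/16 ≈ -143.94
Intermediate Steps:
T = 1/16 ≈ 0.062500
d(s) = -4 + s (d(s) = s - 4 = -4 + s)
b(H, Y) = -111/16 (b(H, Y) = -7 + 1/16 = -111/16)
-137 + P(d(5))*b(-15, -3) = -137 + (-4 + 5)*(-111/16) = -137 + 1*(-111/16) = -137 - 111/16 = -2303/16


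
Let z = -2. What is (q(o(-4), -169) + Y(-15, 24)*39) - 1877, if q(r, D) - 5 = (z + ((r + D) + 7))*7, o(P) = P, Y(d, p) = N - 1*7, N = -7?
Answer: -3594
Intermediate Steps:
Y(d, p) = -14 (Y(d, p) = -7 - 1*7 = -7 - 7 = -14)
q(r, D) = 40 + 7*D + 7*r (q(r, D) = 5 + (-2 + ((r + D) + 7))*7 = 5 + (-2 + ((D + r) + 7))*7 = 5 + (-2 + (7 + D + r))*7 = 5 + (5 + D + r)*7 = 5 + (35 + 7*D + 7*r) = 40 + 7*D + 7*r)
(q(o(-4), -169) + Y(-15, 24)*39) - 1877 = ((40 + 7*(-169) + 7*(-4)) - 14*39) - 1877 = ((40 - 1183 - 28) - 546) - 1877 = (-1171 - 546) - 1877 = -1717 - 1877 = -3594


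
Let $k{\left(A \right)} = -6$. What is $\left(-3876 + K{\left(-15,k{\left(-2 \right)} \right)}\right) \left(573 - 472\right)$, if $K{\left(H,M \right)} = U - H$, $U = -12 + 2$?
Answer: $-390971$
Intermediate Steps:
$U = -10$
$K{\left(H,M \right)} = -10 - H$
$\left(-3876 + K{\left(-15,k{\left(-2 \right)} \right)}\right) \left(573 - 472\right) = \left(-3876 - -5\right) \left(573 - 472\right) = \left(-3876 + \left(-10 + 15\right)\right) 101 = \left(-3876 + 5\right) 101 = \left(-3871\right) 101 = -390971$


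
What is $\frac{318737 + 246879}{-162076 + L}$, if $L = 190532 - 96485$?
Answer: $- \frac{565616}{68029} \approx -8.3143$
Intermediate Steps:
$L = 94047$ ($L = 190532 - 96485 = 94047$)
$\frac{318737 + 246879}{-162076 + L} = \frac{318737 + 246879}{-162076 + 94047} = \frac{565616}{-68029} = 565616 \left(- \frac{1}{68029}\right) = - \frac{565616}{68029}$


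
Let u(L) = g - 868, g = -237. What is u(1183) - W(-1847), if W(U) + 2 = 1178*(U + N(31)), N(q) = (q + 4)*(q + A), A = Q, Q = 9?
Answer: 525463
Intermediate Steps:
A = 9
N(q) = (4 + q)*(9 + q) (N(q) = (q + 4)*(q + 9) = (4 + q)*(9 + q))
u(L) = -1105 (u(L) = -237 - 868 = -1105)
W(U) = 1649198 + 1178*U (W(U) = -2 + 1178*(U + (36 + 31**2 + 13*31)) = -2 + 1178*(U + (36 + 961 + 403)) = -2 + 1178*(U + 1400) = -2 + 1178*(1400 + U) = -2 + (1649200 + 1178*U) = 1649198 + 1178*U)
u(1183) - W(-1847) = -1105 - (1649198 + 1178*(-1847)) = -1105 - (1649198 - 2175766) = -1105 - 1*(-526568) = -1105 + 526568 = 525463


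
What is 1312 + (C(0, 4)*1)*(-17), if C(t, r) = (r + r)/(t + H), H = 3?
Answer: 3800/3 ≈ 1266.7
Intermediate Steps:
C(t, r) = 2*r/(3 + t) (C(t, r) = (r + r)/(t + 3) = (2*r)/(3 + t) = 2*r/(3 + t))
1312 + (C(0, 4)*1)*(-17) = 1312 + ((2*4/(3 + 0))*1)*(-17) = 1312 + ((2*4/3)*1)*(-17) = 1312 + ((2*4*(⅓))*1)*(-17) = 1312 + ((8/3)*1)*(-17) = 1312 + (8/3)*(-17) = 1312 - 136/3 = 3800/3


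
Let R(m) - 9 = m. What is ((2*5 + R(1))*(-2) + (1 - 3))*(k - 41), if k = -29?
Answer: 2940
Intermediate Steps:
R(m) = 9 + m
((2*5 + R(1))*(-2) + (1 - 3))*(k - 41) = ((2*5 + (9 + 1))*(-2) + (1 - 3))*(-29 - 41) = ((10 + 10)*(-2) - 2)*(-70) = (20*(-2) - 2)*(-70) = (-40 - 2)*(-70) = -42*(-70) = 2940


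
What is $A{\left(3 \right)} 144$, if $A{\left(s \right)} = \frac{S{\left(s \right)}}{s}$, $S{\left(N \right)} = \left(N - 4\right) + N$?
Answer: $96$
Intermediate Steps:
$S{\left(N \right)} = -4 + 2 N$ ($S{\left(N \right)} = \left(-4 + N\right) + N = -4 + 2 N$)
$A{\left(s \right)} = \frac{-4 + 2 s}{s}$
$A{\left(3 \right)} 144 = \left(2 - \frac{4}{3}\right) 144 = \frac{2}{3} \cdot 144 = 96$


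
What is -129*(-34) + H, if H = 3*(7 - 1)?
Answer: 4404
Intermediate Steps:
H = 18 (H = 3*6 = 18)
-129*(-34) + H = -129*(-34) + 18 = 4386 + 18 = 4404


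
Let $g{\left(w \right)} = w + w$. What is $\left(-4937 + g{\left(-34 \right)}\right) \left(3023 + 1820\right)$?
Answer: $-24239215$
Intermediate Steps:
$g{\left(w \right)} = 2 w$
$\left(-4937 + g{\left(-34 \right)}\right) \left(3023 + 1820\right) = \left(-4937 + 2 \left(-34\right)\right) \left(3023 + 1820\right) = \left(-4937 - 68\right) 4843 = \left(-5005\right) 4843 = -24239215$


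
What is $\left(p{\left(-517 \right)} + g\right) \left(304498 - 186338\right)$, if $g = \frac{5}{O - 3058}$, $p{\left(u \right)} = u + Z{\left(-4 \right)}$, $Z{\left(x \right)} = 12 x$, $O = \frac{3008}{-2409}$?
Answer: $- \frac{49200754592920}{736973} \approx -6.6761 \cdot 10^{7}$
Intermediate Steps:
$O = - \frac{3008}{2409}$ ($O = 3008 \left(- \frac{1}{2409}\right) = - \frac{3008}{2409} \approx -1.2487$)
$p{\left(u \right)} = -48 + u$ ($p{\left(u \right)} = u + 12 \left(-4\right) = u - 48 = -48 + u$)
$g = - \frac{2409}{1473946}$ ($g = \frac{5}{- \frac{3008}{2409} - 3058} = \frac{5}{- \frac{7369730}{2409}} = 5 \left(- \frac{2409}{7369730}\right) = - \frac{2409}{1473946} \approx -0.0016344$)
$\left(p{\left(-517 \right)} + g\right) \left(304498 - 186338\right) = \left(\left(-48 - 517\right) - \frac{2409}{1473946}\right) \left(304498 - 186338\right) = \left(-565 - \frac{2409}{1473946}\right) 118160 = \left(- \frac{832781899}{1473946}\right) 118160 = - \frac{49200754592920}{736973}$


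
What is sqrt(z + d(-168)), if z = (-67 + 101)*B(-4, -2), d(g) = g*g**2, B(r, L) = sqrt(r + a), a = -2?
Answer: sqrt(-4741632 + 34*I*sqrt(6)) ≈ 0.02 + 2177.5*I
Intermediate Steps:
B(r, L) = sqrt(-2 + r) (B(r, L) = sqrt(r - 2) = sqrt(-2 + r))
d(g) = g**3
z = 34*I*sqrt(6) (z = (-67 + 101)*sqrt(-2 - 4) = 34*sqrt(-6) = 34*(I*sqrt(6)) = 34*I*sqrt(6) ≈ 83.283*I)
sqrt(z + d(-168)) = sqrt(34*I*sqrt(6) + (-168)**3) = sqrt(34*I*sqrt(6) - 4741632) = sqrt(-4741632 + 34*I*sqrt(6))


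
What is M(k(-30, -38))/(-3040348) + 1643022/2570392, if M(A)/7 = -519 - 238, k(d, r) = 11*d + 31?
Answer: 313061197429/488430386026 ≈ 0.64095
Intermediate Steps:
k(d, r) = 31 + 11*d
M(A) = -5299 (M(A) = 7*(-519 - 238) = 7*(-757) = -5299)
M(k(-30, -38))/(-3040348) + 1643022/2570392 = -5299/(-3040348) + 1643022/2570392 = -5299*(-1/3040348) + 1643022*(1/2570392) = 5299/3040348 + 821511/1285196 = 313061197429/488430386026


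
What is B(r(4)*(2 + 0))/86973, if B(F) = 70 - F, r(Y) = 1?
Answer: 68/86973 ≈ 0.00078185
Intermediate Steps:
B(r(4)*(2 + 0))/86973 = (70 - (2 + 0))/86973 = (70 - 2)*(1/86973) = 68*(1/86973) = 68/86973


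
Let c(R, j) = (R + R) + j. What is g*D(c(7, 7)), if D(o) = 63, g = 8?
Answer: 504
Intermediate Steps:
c(R, j) = j + 2*R (c(R, j) = 2*R + j = j + 2*R)
g*D(c(7, 7)) = 8*63 = 504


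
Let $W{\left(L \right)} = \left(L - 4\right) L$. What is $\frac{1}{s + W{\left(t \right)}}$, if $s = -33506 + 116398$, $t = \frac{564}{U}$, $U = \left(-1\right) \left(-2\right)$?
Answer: $\frac{1}{161288} \approx 6.2001 \cdot 10^{-6}$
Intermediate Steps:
$U = 2$
$t = 282$ ($t = \frac{564}{2} = 564 \cdot \frac{1}{2} = 282$)
$W{\left(L \right)} = L \left(-4 + L\right)$ ($W{\left(L \right)} = \left(-4 + L\right) L = L \left(-4 + L\right)$)
$s = 82892$
$\frac{1}{s + W{\left(t \right)}} = \frac{1}{82892 + 282 \left(-4 + 282\right)} = \frac{1}{82892 + 282 \cdot 278} = \frac{1}{82892 + 78396} = \frac{1}{161288}$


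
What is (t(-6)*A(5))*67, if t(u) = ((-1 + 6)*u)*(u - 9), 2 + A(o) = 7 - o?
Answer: 0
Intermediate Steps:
A(o) = 5 - o (A(o) = -2 + (7 - o) = 5 - o)
t(u) = 5*u*(-9 + u) (t(u) = (5*u)*(-9 + u) = 5*u*(-9 + u))
(t(-6)*A(5))*67 = ((5*(-6)*(-9 - 6))*(5 - 1*5))*67 = ((5*(-6)*(-15))*(5 - 5))*67 = (450*0)*67 = 0*67 = 0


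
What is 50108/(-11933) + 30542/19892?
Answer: -316145325/118685618 ≈ -2.6637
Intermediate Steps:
50108/(-11933) + 30542/19892 = 50108*(-1/11933) + 30542*(1/19892) = -50108/11933 + 15271/9946 = -316145325/118685618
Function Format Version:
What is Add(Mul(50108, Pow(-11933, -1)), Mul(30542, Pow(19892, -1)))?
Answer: Rational(-316145325, 118685618) ≈ -2.6637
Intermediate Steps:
Add(Mul(50108, Pow(-11933, -1)), Mul(30542, Pow(19892, -1))) = Add(Mul(50108, Rational(-1, 11933)), Mul(30542, Rational(1, 19892))) = Add(Rational(-50108, 11933), Rational(15271, 9946)) = Rational(-316145325, 118685618)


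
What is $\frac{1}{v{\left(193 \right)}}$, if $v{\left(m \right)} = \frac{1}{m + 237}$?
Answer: $430$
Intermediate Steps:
$v{\left(m \right)} = \frac{1}{237 + m}$
$\frac{1}{v{\left(193 \right)}} = \frac{1}{\frac{1}{237 + 193}} = \frac{1}{\frac{1}{430}} = 430$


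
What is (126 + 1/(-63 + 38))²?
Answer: 9916201/625 ≈ 15866.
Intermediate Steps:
(126 + 1/(-63 + 38))² = (126 + 1/(-25))² = (126 - 1/25)² = (3149/25)² = 9916201/625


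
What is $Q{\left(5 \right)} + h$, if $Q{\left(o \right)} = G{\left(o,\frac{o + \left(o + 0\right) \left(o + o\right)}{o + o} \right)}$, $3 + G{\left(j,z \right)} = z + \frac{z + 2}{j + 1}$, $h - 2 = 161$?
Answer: $\frac{667}{4} \approx 166.75$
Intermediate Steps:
$h = 163$ ($h = 2 + 161 = 163$)
$G{\left(j,z \right)} = -3 + z + \frac{2 + z}{1 + j}$ ($G{\left(j,z \right)} = -3 + \left(z + \frac{z + 2}{j + 1}\right) = -3 + \left(z + \frac{2 + z}{1 + j}\right) = -3 + z + \frac{2 + z}{1 + j}$)
$Q{\left(o \right)} = \frac{-1 + o^{2} - \frac{5 o}{2} + \frac{o + 2 o^{2}}{o}}{1 + o}$ ($Q{\left(o \right)} = \frac{-1 - 3 o + 2 \frac{o + \left(o + 0\right) \left(o + o\right)}{o + o} + o \frac{o + \left(o + 0\right) \left(o + o\right)}{o + o}}{1 + o} = \frac{-1 - 3 o + 2 \frac{o + o 2 o}{2 o} + o \frac{o + o 2 o}{2 o}}{1 + o} = \frac{-1 - 3 o + 2 \left(o + 2 o^{2}\right) \frac{1}{2 o} + o \left(o + 2 o^{2}\right) \frac{1}{2 o}}{1 + o} = \frac{-1 - 3 o + 2 \frac{o + 2 o^{2}}{2 o} + o \frac{o + 2 o^{2}}{2 o}}{1 + o} = \frac{-1 - 3 o + \frac{o + 2 o^{2}}{o} + \left(o^{2} + \frac{o}{2}\right)}{1 + o} = \frac{-1 + o^{2} - \frac{5 o}{2} + \frac{o + 2 o^{2}}{o}}{1 + o}$)
$Q{\left(5 \right)} + h = \frac{1}{2} \cdot 5 \frac{1}{1 + 5} \left(-1 + 2 \cdot 5\right) + 163 = \frac{1}{2} \cdot 5 \cdot \frac{1}{6} \left(-1 + 10\right) + 163 = \frac{1}{2} \cdot 5 \cdot \frac{1}{6} \cdot 9 + 163 = \frac{15}{4} + 163 = \frac{667}{4}$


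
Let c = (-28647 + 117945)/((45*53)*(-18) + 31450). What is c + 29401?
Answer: 4115051/140 ≈ 29393.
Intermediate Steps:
c = -1089/140 (c = 89298/(2385*(-18) + 31450) = 89298/(-42930 + 31450) = 89298/(-11480) = 89298*(-1/11480) = -1089/140 ≈ -7.7786)
c + 29401 = -1089/140 + 29401 = 4115051/140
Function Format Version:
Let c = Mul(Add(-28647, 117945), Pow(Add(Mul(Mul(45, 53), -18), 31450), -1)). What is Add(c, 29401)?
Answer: Rational(4115051, 140) ≈ 29393.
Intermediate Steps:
c = Rational(-1089, 140) (c = Mul(89298, Pow(Add(Mul(2385, -18), 31450), -1)) = Mul(89298, Pow(Add(-42930, 31450), -1)) = Mul(89298, Pow(-11480, -1)) = Mul(89298, Rational(-1, 11480)) = Rational(-1089, 140) ≈ -7.7786)
Add(c, 29401) = Add(Rational(-1089, 140), 29401) = Rational(4115051, 140)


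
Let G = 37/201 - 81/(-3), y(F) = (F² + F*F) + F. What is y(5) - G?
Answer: 5591/201 ≈ 27.816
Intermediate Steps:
y(F) = F + 2*F² (y(F) = (F² + F²) + F = 2*F² + F = F + 2*F²)
G = 5464/201 (G = 37*(1/201) - 81*(-⅓) = 37/201 + 27 = 5464/201 ≈ 27.184)
y(5) - G = 5*(1 + 2*5) - 1*5464/201 = 5*(1 + 10) - 5464/201 = 5*11 - 5464/201 = 55 - 5464/201 = 5591/201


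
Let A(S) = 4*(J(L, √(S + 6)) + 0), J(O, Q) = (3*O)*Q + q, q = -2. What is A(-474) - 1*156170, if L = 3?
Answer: -156178 + 216*I*√13 ≈ -1.5618e+5 + 778.8*I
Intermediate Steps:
J(O, Q) = -2 + 3*O*Q (J(O, Q) = (3*O)*Q - 2 = 3*O*Q - 2 = -2 + 3*O*Q)
A(S) = -8 + 36*√(6 + S) (A(S) = 4*((-2 + 3*3*√(S + 6)) + 0) = 4*((-2 + 3*3*√(6 + S)) + 0) = 4*((-2 + 9*√(6 + S)) + 0) = 4*(-2 + 9*√(6 + S)) = -8 + 36*√(6 + S))
A(-474) - 1*156170 = (-8 + 36*√(6 - 474)) - 1*156170 = (-8 + 36*√(-468)) - 156170 = (-8 + 36*(6*I*√13)) - 156170 = (-8 + 216*I*√13) - 156170 = -156178 + 216*I*√13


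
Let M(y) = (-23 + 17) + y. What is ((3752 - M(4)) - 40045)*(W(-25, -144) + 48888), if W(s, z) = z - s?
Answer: -1769875779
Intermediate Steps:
M(y) = -6 + y
((3752 - M(4)) - 40045)*(W(-25, -144) + 48888) = ((3752 - (-6 + 4)) - 40045)*((-144 - 1*(-25)) + 48888) = ((3752 - 1*(-2)) - 40045)*((-144 + 25) + 48888) = ((3752 + 2) - 40045)*(-119 + 48888) = (3754 - 40045)*48769 = -36291*48769 = -1769875779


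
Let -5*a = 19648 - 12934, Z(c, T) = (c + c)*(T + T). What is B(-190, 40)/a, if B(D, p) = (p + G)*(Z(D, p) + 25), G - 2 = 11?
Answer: 894375/746 ≈ 1198.9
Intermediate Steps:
Z(c, T) = 4*T*c (Z(c, T) = (2*c)*(2*T) = 4*T*c)
G = 13 (G = 2 + 11 = 13)
B(D, p) = (13 + p)*(25 + 4*D*p) (B(D, p) = (p + 13)*(4*p*D + 25) = (13 + p)*(4*D*p + 25) = (13 + p)*(25 + 4*D*p))
a = -6714/5 (a = -(19648 - 12934)/5 = -⅕*6714 = -6714/5 ≈ -1342.8)
B(-190, 40)/a = (325 + 25*40 + 4*(-190)*40² + 52*(-190)*40)/(-6714/5) = (325 + 1000 + 4*(-190)*1600 - 395200)*(-5/6714) = (325 + 1000 - 1216000 - 395200)*(-5/6714) = -1609875*(-5/6714) = 894375/746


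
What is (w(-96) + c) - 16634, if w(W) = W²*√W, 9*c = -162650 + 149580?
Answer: -162776/9 + 36864*I*√6 ≈ -18086.0 + 90298.0*I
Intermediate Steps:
c = -13070/9 (c = (-162650 + 149580)/9 = (⅑)*(-13070) = -13070/9 ≈ -1452.2)
w(W) = W^(5/2)
(w(-96) + c) - 16634 = ((-96)^(5/2) - 13070/9) - 16634 = (36864*I*√6 - 13070/9) - 16634 = (-13070/9 + 36864*I*√6) - 16634 = -162776/9 + 36864*I*√6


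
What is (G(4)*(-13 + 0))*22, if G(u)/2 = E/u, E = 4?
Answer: -572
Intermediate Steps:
G(u) = 8/u (G(u) = 2*(4/u) = 8/u)
(G(4)*(-13 + 0))*22 = ((8/4)*(-13 + 0))*22 = ((8*(1/4))*(-13))*22 = (2*(-13))*22 = -26*22 = -572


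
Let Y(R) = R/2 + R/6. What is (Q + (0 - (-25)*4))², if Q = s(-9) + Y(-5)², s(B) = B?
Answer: 844561/81 ≈ 10427.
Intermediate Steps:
Y(R) = 2*R/3 (Y(R) = R*(½) + R*(⅙) = R/2 + R/6 = 2*R/3)
Q = 19/9 (Q = -9 + ((⅔)*(-5))² = -9 + (-10/3)² = -9 + 100/9 = 19/9 ≈ 2.1111)
(Q + (0 - (-25)*4))² = (19/9 + (0 - (-25)*4))² = (19/9 + (0 - 1*(-100)))² = (19/9 + (0 + 100))² = (19/9 + 100)² = (919/9)² = 844561/81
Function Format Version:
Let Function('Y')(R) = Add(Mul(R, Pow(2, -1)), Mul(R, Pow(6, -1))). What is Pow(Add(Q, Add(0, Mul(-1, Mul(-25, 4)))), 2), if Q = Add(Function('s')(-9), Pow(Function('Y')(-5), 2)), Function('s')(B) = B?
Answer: Rational(844561, 81) ≈ 10427.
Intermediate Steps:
Function('Y')(R) = Mul(Rational(2, 3), R) (Function('Y')(R) = Add(Mul(R, Rational(1, 2)), Mul(R, Rational(1, 6))) = Add(Mul(Rational(1, 2), R), Mul(Rational(1, 6), R)) = Mul(Rational(2, 3), R))
Q = Rational(19, 9) (Q = Add(-9, Pow(Mul(Rational(2, 3), -5), 2)) = Add(-9, Pow(Rational(-10, 3), 2)) = Add(-9, Rational(100, 9)) = Rational(19, 9) ≈ 2.1111)
Pow(Add(Q, Add(0, Mul(-1, Mul(-25, 4)))), 2) = Pow(Add(Rational(19, 9), Add(0, Mul(-1, Mul(-25, 4)))), 2) = Pow(Add(Rational(19, 9), Add(0, Mul(-1, -100))), 2) = Pow(Add(Rational(19, 9), Add(0, 100)), 2) = Pow(Add(Rational(19, 9), 100), 2) = Pow(Rational(919, 9), 2) = Rational(844561, 81)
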